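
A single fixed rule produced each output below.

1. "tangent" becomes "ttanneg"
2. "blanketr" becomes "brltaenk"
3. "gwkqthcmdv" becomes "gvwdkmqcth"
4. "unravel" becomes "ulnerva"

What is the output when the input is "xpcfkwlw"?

Looking at the pairs, the operation is to take characters alternately from the front and the back (1st, last, 2nd, 2nd-last, ...).
So "xpcfkwlw" becomes "xwplcwfk".

xwplcwfk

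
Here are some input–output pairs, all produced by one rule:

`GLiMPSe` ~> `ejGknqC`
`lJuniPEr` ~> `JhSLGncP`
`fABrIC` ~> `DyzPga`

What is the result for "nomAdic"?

LMKyBGA

Each output is the input with this applied: flip the case of every letter, then shift every letter 2 places backward in the alphabet (wrapping around).
"nomAdic" → "NOMaDIC" → "LMKyBGA".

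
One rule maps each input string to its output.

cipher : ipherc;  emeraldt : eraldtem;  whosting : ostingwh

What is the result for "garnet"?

The transformation: swap the front and back halves of the string, then move the last 2 characters to the front (rotate right by 2).
On "garnet": the first step gives "netgar", and the second then gives "arnetg".

arnetg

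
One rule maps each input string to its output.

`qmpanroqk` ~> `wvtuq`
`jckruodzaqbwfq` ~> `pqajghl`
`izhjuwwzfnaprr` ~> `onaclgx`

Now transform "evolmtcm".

The transformation: shift every letter 6 places forward in the alphabet (wrapping around), then keep every other character starting from the first (positions 1st, 3rd, 5th, ...).
For "evolmtcm", step one produces "kburszis"; step two turns that into "kusi".
(Check on "qmpanroqk": → "wsvgtxuwq" → "wvtuq" ✓)

kusi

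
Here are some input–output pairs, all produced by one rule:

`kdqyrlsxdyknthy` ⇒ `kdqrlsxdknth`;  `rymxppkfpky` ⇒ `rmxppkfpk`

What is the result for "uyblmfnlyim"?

ublmfnlim

The rule is to remove every "y".
For "uyblmfnlyim" the result is "ublmfnlim".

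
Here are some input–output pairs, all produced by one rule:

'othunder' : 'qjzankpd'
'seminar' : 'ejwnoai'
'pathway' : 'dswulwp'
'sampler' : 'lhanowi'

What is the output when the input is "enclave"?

hwraajy

The rule is to shift every letter 4 places backward in the alphabet (wrapping around), then move the first 3 characters to the end (rotate left by 3).
For "enclave", step one produces "ajyhwra"; step two turns that into "hwraajy".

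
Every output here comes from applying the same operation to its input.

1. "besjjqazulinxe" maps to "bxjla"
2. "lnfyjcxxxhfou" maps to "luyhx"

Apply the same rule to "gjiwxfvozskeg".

ggwsv

The rule is to keep one character in every 3, starting at position 1 (positions 1st, 4th, 7th, ...), then take characters alternately from the front and the back (1st, last, 2nd, 2nd-last, ...).
Working it through for "gjiwxfvozskeg": intermediate "gwvsg", final "ggwsv".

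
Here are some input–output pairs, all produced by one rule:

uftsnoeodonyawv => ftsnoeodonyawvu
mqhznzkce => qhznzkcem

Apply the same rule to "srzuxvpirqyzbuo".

The rule is to move the first character to the end.
Doing the same to "srzuxvpirqyzbuo": "rzuxvpirqyzbuos".

rzuxvpirqyzbuos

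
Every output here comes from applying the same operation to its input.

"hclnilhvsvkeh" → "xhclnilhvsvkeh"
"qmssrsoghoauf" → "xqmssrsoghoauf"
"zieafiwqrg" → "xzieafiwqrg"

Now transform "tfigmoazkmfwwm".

xtfigmoazkmfwwm

The transformation: prepend "x".
"tfigmoazkmfwwm" → "xtfigmoazkmfwwm".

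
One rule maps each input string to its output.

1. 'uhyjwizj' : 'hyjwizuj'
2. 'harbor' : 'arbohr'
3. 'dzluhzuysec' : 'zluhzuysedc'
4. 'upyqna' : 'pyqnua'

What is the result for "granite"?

Rule — swap the first and last characters, then move the first character to the end.
Starting from "granite": after the first operation, "eranitg"; after the second, "ranitge".

ranitge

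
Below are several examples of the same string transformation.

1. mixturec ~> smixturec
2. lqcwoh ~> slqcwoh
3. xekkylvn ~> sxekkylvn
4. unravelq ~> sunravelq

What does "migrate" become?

smigrate

The pattern: prepend "s".
So "migrate" becomes "smigrate".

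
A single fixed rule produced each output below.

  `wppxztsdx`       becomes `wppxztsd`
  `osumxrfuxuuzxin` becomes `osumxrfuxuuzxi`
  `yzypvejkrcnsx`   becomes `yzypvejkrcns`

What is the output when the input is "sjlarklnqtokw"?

sjlarklnqtok

The rule is to delete the last character.
For "sjlarklnqtokw" the result is "sjlarklnqtok".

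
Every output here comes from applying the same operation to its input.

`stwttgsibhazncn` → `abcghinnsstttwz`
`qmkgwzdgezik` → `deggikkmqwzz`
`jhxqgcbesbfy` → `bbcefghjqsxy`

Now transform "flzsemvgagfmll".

Rule — sort the characters into alphabetical order.
On "flzsemvgagfmll" that produces "aeffgglllmmsvz".

aeffgglllmmsvz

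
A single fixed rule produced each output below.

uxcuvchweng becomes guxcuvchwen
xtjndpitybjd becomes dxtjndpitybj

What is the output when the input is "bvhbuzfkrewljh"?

hbvhbuzfkrewlj

Each output is the input with this applied: move the last character to the front.
"bvhbuzfkrewljh" → "hbvhbuzfkrewlj".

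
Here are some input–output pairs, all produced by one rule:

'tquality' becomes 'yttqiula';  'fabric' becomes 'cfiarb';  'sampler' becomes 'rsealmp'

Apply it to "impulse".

Looking at the pairs, the operation is to take characters alternately from the front and the back (1st, last, 2nd, 2nd-last, ...), then swap each adjacent pair of characters (1↔2, 3↔4, ...).
On "impulse": the first step gives "iemsplu", and the second then gives "eismlpu".

eismlpu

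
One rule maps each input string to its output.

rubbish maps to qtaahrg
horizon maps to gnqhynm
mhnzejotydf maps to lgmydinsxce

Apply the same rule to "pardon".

Each output is the input with this applied: shift every letter 1 place backward in the alphabet (wrapping around).
Applying that to "pardon" gives "ozqcnm".

ozqcnm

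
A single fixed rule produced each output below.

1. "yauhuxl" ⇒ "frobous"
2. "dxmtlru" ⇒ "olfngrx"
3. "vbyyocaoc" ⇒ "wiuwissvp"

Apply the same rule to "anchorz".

tlibwhu

Looking at the pairs, the operation is to shift every letter 6 places backward in the alphabet (wrapping around), then reverse the string.
On "anchorz" that produces "tlibwhu".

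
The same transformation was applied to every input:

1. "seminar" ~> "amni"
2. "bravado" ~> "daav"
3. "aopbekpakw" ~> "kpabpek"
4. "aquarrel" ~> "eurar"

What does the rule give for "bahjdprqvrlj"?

lhrjvdqpr

The transformation: take characters alternately from the front and the back (1st, last, 2nd, 2nd-last, ...), then delete the first 3 characters.
Starting from "bahjdprqvrlj": after the first operation, "bjalhrjvdqpr"; after the second, "lhrjvdqpr".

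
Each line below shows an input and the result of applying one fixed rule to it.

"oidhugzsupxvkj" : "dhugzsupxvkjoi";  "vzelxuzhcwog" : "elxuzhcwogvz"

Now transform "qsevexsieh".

evexsiehqs

In each case the input is transformed by: move the first 2 characters to the end (rotate left by 2).
For "qsevexsieh" the result is "evexsiehqs".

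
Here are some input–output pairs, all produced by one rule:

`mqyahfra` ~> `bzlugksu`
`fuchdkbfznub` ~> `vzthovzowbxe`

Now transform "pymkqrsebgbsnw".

yvavmhqjsgeklm

In each case the input is transformed by: swap the front and back halves of the string, then shift every letter 6 places backward in the alphabet (wrapping around).
Starting from "pymkqrsebgbsnw": after the first operation, "ebgbsnwpymkqrs"; after the second, "yvavmhqjsgeklm".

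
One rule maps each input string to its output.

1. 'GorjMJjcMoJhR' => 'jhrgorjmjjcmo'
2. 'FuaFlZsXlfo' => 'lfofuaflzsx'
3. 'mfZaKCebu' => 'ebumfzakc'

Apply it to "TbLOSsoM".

somtblos

The transformation: move the last 3 characters to the front (rotate right by 3), then convert every letter to lowercase.
Working it through for "TbLOSsoM": intermediate "soMTbLOS", final "somtblos".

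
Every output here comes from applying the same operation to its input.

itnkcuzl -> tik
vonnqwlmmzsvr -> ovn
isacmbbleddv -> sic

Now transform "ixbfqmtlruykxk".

xif

The transformation: swap each adjacent pair of characters (1↔2, 3↔4, ...), then keep only the first 3 characters.
Applying both steps to "ixbfqmtlruykxk": "xifbmqlturkykx", then "xif".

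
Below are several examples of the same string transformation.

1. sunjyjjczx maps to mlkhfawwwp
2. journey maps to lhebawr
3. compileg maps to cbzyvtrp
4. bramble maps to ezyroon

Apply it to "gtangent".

ggaattrn

Looking at the pairs, the operation is to sort the characters into reverse alphabetical order, then shift every letter 13 places forward in the alphabet (wrapping around) — i.e. ROT13.
Working it through for "gtangent": intermediate "ttnnggea", final "ggaattrn".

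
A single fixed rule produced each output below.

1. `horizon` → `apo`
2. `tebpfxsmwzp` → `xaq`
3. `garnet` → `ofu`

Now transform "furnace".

In each case the input is transformed by: shift every letter 1 place forward in the alphabet (wrapping around), then keep only the last 3 characters.
"furnace" → "gvsobdf" → "bdf".

bdf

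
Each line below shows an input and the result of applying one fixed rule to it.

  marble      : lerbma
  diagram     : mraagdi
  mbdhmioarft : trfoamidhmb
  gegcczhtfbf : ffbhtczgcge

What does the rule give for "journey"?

yneurjo

The transformation: swap each adjacent pair of characters (1↔2, 3↔4, ...), then reverse the string.
Starting from "journey": after the first operation, "ojrueny"; after the second, "yneurjo".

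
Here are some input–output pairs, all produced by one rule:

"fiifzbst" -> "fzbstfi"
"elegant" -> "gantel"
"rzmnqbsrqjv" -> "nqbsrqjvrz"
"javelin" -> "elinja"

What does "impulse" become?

ulseim

The transformation: move the first 2 characters to the end (rotate left by 2), then delete the first character.
"impulse" → "pulseim" → "ulseim".
(Check on "rzmnqbsrqjv": → "mnqbsrqjvrz" → "nqbsrqjvrz" ✓)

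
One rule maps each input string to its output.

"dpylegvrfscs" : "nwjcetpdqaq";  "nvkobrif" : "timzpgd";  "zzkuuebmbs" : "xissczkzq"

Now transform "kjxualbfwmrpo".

Looking at the pairs, the operation is to delete the first character, then shift every letter 2 places backward in the alphabet (wrapping around).
Applying both steps to "kjxualbfwmrpo": "jxualbfwmrpo", then "hvsyjzdukpnm".

hvsyjzdukpnm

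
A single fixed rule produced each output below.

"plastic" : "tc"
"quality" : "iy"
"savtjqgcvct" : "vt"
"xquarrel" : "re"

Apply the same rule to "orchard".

ad

The pattern: keep every other character starting from the first (positions 1st, 3rd, 5th, ...), then keep only the last 2 characters.
Working it through for "orchard": intermediate "ocad", final "ad".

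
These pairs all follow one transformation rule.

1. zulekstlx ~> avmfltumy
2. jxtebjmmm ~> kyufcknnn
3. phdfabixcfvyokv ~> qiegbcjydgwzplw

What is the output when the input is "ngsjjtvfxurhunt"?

What's happening: shift every letter 1 place forward in the alphabet (wrapping around).
For "ngsjjtvfxurhunt" the result is "ohtkkuwgyvsivou".

ohtkkuwgyvsivou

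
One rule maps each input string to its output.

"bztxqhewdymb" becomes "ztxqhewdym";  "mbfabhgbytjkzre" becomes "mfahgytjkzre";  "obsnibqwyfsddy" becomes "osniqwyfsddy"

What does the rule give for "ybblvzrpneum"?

The transformation: remove every "b".
So "ybblvzrpneum" becomes "ylvzrpneum".

ylvzrpneum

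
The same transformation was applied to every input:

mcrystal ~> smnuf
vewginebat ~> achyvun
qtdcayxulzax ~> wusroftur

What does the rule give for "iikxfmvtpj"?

Rule — delete the first 3 characters, then shift every letter 6 places backward in the alphabet (wrapping around).
For "iikxfmvtpj", step one produces "xfmvtpj"; step two turns that into "rzgpnjd".

rzgpnjd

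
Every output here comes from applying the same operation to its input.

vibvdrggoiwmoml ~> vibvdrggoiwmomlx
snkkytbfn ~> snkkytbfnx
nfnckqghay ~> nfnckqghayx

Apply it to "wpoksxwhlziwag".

wpoksxwhlziwagx

In each case the input is transformed by: append "x".
For "wpoksxwhlziwag" the result is "wpoksxwhlziwagx".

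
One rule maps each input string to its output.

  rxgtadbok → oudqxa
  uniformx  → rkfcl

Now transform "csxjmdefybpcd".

zpugjabcvy

Each output is the input with this applied: shift every letter 3 places backward in the alphabet (wrapping around), then delete the last 3 characters.
For "csxjmdefybpcd" the result is "zpugjabcvy".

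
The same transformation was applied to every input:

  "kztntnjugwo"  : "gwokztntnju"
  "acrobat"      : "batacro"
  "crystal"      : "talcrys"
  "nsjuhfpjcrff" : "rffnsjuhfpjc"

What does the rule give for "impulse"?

lseimpu

What's happening: move the last 3 characters to the front (rotate right by 3).
Doing the same to "impulse": "lseimpu".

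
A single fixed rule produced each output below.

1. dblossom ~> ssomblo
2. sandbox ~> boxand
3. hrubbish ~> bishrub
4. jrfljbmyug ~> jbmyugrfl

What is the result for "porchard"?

hardorc

Rule — delete the first character, then move the first 3 characters to the end (rotate left by 3).
Working it through for "porchard": intermediate "orchard", final "hardorc".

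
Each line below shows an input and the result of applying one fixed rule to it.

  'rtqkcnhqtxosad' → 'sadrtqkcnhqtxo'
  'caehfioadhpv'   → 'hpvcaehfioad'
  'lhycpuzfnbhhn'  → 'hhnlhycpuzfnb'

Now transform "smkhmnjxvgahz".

ahzsmkhmnjxvg

Each output is the input with this applied: move the last 3 characters to the front (rotate right by 3).
Doing the same to "smkhmnjxvgahz": "ahzsmkhmnjxvg".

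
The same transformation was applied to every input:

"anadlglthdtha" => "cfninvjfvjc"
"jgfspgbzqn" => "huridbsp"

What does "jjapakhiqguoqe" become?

In each case the input is transformed by: shift every letter 2 places forward in the alphabet (wrapping around), then delete the first 2 characters.
Applying both steps to "jjapakhiqguoqe": "llcrcmjksiwqsg", then "crcmjksiwqsg".

crcmjksiwqsg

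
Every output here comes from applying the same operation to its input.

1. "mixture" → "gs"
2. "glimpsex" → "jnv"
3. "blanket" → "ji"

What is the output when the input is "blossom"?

The transformation: keep one character in every 3, starting at position 2 (positions 2nd, 5th, 8th, ...), then shift every letter 2 places backward in the alphabet (wrapping around).
Starting from "blossom": after the first operation, "ls"; after the second, "jq".

jq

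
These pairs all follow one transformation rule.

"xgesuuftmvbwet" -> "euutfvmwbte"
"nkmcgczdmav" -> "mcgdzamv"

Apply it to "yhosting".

oitgn

The transformation: swap each adjacent pair of characters (1↔2, 3↔4, ...), then delete the first 3 characters.
Applying both steps to "yhosting": "hysoitgn", then "oitgn".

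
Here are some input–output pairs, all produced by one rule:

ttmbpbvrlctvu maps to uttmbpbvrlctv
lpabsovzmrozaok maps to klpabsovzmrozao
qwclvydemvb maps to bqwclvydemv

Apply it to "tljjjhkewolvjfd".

Each output is the input with this applied: move the last character to the front.
Applying that to "tljjjhkewolvjfd" gives "dtljjjhkewolvjf".

dtljjjhkewolvjf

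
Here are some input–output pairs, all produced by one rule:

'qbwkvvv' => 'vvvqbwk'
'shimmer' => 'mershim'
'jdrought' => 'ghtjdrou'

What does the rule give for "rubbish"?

Rule — move the last 3 characters to the front (rotate right by 3).
Applying that to "rubbish" gives "ishrubb".

ishrubb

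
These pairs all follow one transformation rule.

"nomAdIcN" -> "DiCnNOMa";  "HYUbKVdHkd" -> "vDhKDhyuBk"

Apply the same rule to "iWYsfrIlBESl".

iLbesLIwySFR

The transformation: flip the case of every letter, then swap the front and back halves of the string.
"iWYsfrIlBESl" → "IwySFRiLbesL" → "iLbesLIwySFR".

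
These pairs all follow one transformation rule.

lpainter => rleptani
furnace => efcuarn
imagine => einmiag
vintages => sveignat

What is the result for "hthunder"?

Looking at the pairs, the operation is to take characters alternately from the front and the back (1st, last, 2nd, 2nd-last, ...), then swap each adjacent pair of characters (1↔2, 3↔4, ...).
Working it through for "hthunder": intermediate "hrtehdun", final "rhetdhnu".

rhetdhnu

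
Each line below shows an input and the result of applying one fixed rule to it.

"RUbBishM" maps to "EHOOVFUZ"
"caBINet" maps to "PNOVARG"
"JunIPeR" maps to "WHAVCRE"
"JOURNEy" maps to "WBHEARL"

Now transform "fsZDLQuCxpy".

SFMQYDHPKCL

The transformation: shift every letter 13 places forward in the alphabet (wrapping around) — i.e. ROT13, then convert every letter to uppercase.
"fsZDLQuCxpy" → "SFMQYDHPKCL".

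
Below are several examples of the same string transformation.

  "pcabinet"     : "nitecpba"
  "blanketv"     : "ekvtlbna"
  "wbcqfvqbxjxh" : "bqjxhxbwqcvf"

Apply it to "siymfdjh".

The transformation: swap each adjacent pair of characters (1↔2, 3↔4, ...), then swap the front and back halves of the string.
Applying both steps to "siymfdjh": "ismydfhj", then "dfhjismy".

dfhjismy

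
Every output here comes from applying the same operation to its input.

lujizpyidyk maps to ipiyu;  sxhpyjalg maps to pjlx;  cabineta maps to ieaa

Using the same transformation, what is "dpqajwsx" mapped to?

The pattern: keep every other character starting from the second (positions 2nd, 4th, 6th, ...), then move the first character to the end.
"dpqajwsx" → "pawx" → "awxp".
(Check on "cabineta": → "aiea" → "ieaa" ✓)

awxp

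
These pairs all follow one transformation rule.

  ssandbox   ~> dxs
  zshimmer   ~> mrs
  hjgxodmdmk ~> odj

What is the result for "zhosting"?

tgh

Looking at the pairs, the operation is to keep one character in every 3, starting at position 2 (positions 2nd, 5th, 8th, ...), then move the first character to the end.
For "zhosting", step one produces "htg"; step two turns that into "tgh".
(Check on "ssandbox": → "sdx" → "dxs" ✓)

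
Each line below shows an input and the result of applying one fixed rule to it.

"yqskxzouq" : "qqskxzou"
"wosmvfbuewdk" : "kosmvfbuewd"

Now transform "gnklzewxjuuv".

Rule — delete the first character, then move the last character to the front.
"gnklzewxjuuv" → "nklzewxjuuv" → "vnklzewxjuu".

vnklzewxjuu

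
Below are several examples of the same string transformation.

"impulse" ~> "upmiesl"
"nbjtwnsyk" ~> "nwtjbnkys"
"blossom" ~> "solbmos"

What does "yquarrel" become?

The rule is to reverse the string, then move the first 3 characters to the end (rotate left by 3).
"yquarrel" → "lerrauqy" → "rauqyler".
(Check on "blossom": → "mossolb" → "solbmos" ✓)

rauqyler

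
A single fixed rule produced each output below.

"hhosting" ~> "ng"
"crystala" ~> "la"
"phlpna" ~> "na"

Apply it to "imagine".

ne

The pattern: keep only the last 2 characters.
So "imagine" becomes "ne".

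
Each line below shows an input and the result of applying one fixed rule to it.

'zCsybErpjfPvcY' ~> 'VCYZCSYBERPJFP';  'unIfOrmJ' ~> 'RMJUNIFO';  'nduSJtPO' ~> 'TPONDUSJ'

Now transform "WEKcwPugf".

In each case the input is transformed by: move the last 3 characters to the front (rotate right by 3), then convert every letter to uppercase.
Starting from "WEKcwPugf": after the first operation, "ugfWEKcwP"; after the second, "UGFWEKCWP".

UGFWEKCWP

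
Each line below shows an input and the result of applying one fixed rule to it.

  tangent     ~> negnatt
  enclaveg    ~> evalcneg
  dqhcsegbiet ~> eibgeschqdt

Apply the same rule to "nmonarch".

What's happening: move the last character to the front, then reverse the string.
For "nmonarch" the result is "cranomnh".

cranomnh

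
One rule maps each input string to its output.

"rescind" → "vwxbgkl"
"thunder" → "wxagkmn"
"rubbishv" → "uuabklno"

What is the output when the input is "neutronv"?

xgghkmno

The rule is to sort the characters into alphabetical order, then shift every letter 7 places backward in the alphabet (wrapping around).
"neutronv" → "ennortuv" → "xgghkmno".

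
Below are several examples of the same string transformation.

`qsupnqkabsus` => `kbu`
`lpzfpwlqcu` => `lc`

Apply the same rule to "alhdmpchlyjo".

The transformation: keep every other character starting from the first (positions 1st, 3rd, 5th, ...), then delete the first 3 characters.
Starting from "alhdmpchlyjo": after the first operation, "ahmclj"; after the second, "clj".
(Check on "qsupnqkabsus": → "qunkbu" → "kbu" ✓)

clj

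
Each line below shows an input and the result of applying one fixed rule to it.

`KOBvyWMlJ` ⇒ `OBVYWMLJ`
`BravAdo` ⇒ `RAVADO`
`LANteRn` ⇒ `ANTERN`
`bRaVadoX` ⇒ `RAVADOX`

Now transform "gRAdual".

In each case the input is transformed by: delete the first character, then convert every letter to uppercase.
On "gRAdual": the first step gives "RAdual", and the second then gives "RADUAL".
(Check on "BravAdo": → "ravAdo" → "RAVADO" ✓)

RADUAL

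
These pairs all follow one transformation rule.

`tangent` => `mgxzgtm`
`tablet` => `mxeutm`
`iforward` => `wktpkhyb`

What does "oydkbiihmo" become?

What's happening: reverse the string, then shift every letter 7 places backward in the alphabet (wrapping around).
Working it through for "oydkbiihmo": intermediate "omhiibkdyo", final "hfabbudwrh".
(Check on "tangent": → "tnegnat" → "mgxzgtm" ✓)

hfabbudwrh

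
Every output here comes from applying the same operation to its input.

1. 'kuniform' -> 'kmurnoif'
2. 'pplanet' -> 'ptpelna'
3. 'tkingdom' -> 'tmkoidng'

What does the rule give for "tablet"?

In each case the input is transformed by: take characters alternately from the front and the back (1st, last, 2nd, 2nd-last, ...).
Applying that to "tablet" gives "ttaebl".

ttaebl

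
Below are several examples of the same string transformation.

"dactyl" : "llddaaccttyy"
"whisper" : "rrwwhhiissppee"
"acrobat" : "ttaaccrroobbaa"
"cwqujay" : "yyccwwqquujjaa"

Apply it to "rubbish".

Looking at the pairs, the operation is to move the last character to the front, then double every character.
Working it through for "rubbish": intermediate "hrubbis", final "hhrruubbbbiiss".

hhrruubbbbiiss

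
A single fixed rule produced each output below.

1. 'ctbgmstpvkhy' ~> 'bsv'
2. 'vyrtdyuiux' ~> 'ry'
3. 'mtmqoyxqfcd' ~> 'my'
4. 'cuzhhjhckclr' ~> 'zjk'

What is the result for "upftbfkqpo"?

ff

In each case the input is transformed by: delete the last 3 characters, then keep one character in every 3, starting at position 3 (positions 3rd, 6th, 9th, ...).
So "upftbfkqpo" becomes "ff".
(Check on "cuzhhjhckclr": → "cuzhhjhck" → "zjk" ✓)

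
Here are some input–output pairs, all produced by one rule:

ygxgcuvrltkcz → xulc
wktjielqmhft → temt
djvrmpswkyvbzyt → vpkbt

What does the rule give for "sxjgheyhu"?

The rule is to keep one character in every 3, starting at position 3 (positions 3rd, 6th, 9th, ...).
Applying that to "sxjgheyhu" gives "jeu".

jeu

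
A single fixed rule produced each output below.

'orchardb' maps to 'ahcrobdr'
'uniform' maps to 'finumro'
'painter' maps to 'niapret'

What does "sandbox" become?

dnasxob

Looking at the pairs, the operation is to reverse the string, then move the first 3 characters to the end (rotate left by 3).
For "sandbox", step one produces "xobdnas"; step two turns that into "dnasxob".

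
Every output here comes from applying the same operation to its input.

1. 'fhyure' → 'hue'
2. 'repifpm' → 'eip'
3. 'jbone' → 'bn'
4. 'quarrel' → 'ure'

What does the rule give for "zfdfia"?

ffa

The pattern: keep every other character starting from the second (positions 2nd, 4th, 6th, ...).
Applying that to "zfdfia" gives "ffa".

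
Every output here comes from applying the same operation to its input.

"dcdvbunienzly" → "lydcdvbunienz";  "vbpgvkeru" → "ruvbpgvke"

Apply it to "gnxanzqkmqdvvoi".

Looking at the pairs, the operation is to move the last 2 characters to the front (rotate right by 2).
Doing the same to "gnxanzqkmqdvvoi": "oignxanzqkmqdvv".

oignxanzqkmqdvv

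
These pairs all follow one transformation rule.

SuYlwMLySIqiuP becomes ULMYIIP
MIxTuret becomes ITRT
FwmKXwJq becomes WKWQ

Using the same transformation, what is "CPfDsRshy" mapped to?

PDRH

The pattern: keep every other character starting from the second (positions 2nd, 4th, 6th, ...), then convert every letter to uppercase.
"CPfDsRshy" → "PDRh" → "PDRH".
(Check on "SuYlwMLySIqiuP": → "ulMyIiP" → "ULMYIIP" ✓)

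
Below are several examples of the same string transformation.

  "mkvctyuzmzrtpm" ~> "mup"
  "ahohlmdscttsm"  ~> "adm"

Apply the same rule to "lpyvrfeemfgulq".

lel

What's happening: keep every other character starting from the first (positions 1st, 3rd, 5th, ...), then keep one character in every 3, starting at position 1 (positions 1st, 4th, 7th, ...).
Applying both steps to "lpyvrfeemfgulq": "lyremgl", then "lel".
(Check on "ahohlmdscttsm": → "aoldctm" → "adm" ✓)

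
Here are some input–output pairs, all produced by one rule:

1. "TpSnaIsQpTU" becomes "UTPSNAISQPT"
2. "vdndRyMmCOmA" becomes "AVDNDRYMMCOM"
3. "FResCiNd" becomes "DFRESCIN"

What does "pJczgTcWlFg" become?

The pattern: move the last character to the front, then convert every letter to uppercase.
On "pJczgTcWlFg": the first step gives "gpJczgTcWlF", and the second then gives "GPJCZGTCWLF".
(Check on "FResCiNd": → "dFResCiN" → "DFRESCIN" ✓)

GPJCZGTCWLF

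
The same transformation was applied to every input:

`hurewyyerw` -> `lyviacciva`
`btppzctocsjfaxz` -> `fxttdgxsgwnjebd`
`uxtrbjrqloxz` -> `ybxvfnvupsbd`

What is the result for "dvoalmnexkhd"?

hzsepqribolh

The pattern: shift every letter 4 places forward in the alphabet (wrapping around).
"dvoalmnexkhd" → "hzsepqribolh".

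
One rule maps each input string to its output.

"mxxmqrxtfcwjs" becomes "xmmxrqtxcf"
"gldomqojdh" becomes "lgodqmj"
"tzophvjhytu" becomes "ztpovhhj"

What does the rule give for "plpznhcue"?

lpzphn

Each output is the input with this applied: swap each adjacent pair of characters (1↔2, 3↔4, ...), then delete the last 3 characters.
On "plpznhcue": the first step gives "lpzphnuce", and the second then gives "lpzphn".
(Check on "gldomqojdh": → "lgodqmjohd" → "lgodqmj" ✓)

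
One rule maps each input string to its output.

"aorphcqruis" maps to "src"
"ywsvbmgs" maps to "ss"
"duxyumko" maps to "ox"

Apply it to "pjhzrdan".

nh

In each case the input is transformed by: move the last 3 characters to the front (rotate right by 3), then keep one character in every 3, starting at position 3 (positions 3rd, 6th, 9th, ...).
For "pjhzrdan", step one produces "danpjhzr"; step two turns that into "nh".
(Check on "duxyumko": → "mkoduxyu" → "ox" ✓)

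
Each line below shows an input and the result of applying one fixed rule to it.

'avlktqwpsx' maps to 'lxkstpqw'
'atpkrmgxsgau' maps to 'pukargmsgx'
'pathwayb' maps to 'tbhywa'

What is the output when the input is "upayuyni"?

aiynuy

Each output is the input with this applied: delete the first 2 characters, then take characters alternately from the front and the back (1st, last, 2nd, 2nd-last, ...).
"upayuyni" → "ayuyni" → "aiynuy".
(Check on "avlktqwpsx": → "lktqwpsx" → "lxkstpqw" ✓)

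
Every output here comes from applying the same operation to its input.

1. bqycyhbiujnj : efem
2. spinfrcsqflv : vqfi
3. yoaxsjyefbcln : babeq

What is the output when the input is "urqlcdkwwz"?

xonc

Looking at the pairs, the operation is to keep one character in every 3, starting at position 1 (positions 1st, 4th, 7th, ...), then shift every letter 3 places forward in the alphabet (wrapping around).
Starting from "urqlcdkwwz": after the first operation, "ulkz"; after the second, "xonc".
(Check on "spinfrcsqflv": → "sncf" → "vqfi" ✓)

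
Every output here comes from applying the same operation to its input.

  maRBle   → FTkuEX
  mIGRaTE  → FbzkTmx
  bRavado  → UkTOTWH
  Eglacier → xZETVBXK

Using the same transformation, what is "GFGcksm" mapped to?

What's happening: flip the case of every letter, then shift every letter 7 places backward in the alphabet (wrapping around).
"GFGcksm" → "gfgCKSM" → "zyzVDLF".

zyzVDLF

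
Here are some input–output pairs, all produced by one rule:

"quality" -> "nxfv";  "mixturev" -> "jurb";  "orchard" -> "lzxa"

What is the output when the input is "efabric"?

What's happening: shift every letter 3 places backward in the alphabet (wrapping around), then keep every other character starting from the first (positions 1st, 3rd, 5th, ...).
"efabric" → "bcxyofz" → "bxoz".

bxoz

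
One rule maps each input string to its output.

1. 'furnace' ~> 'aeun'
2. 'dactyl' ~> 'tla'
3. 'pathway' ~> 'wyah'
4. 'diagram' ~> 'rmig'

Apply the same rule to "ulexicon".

cnlx

Rule — move the last 3 characters to the front (rotate right by 3), then keep every other character starting from the first (positions 1st, 3rd, 5th, ...).
Starting from "ulexicon": after the first operation, "conulexi"; after the second, "cnlx".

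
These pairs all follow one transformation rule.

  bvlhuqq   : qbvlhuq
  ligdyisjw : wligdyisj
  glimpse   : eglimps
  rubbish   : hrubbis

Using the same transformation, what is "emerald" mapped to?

Looking at the pairs, the operation is to move the last character to the front.
On "emerald" that produces "demeral".

demeral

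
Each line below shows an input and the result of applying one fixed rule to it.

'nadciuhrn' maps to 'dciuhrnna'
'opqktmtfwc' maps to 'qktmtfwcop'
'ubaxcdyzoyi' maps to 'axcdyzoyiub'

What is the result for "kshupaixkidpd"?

hupaixkidpdks

The transformation: move the first 2 characters to the end (rotate left by 2).
"kshupaixkidpd" → "hupaixkidpdks".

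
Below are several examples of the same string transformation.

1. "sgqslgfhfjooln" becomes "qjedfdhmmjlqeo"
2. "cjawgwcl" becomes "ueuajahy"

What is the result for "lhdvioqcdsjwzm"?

tgmoabqhuxkjfb

Rule — shift every letter 2 places backward in the alphabet (wrapping around), then move the first 3 characters to the end (rotate left by 3).
Applying both steps to "lhdvioqcdsjwzm": "jfbtgmoabqhuxk", then "tgmoabqhuxkjfb".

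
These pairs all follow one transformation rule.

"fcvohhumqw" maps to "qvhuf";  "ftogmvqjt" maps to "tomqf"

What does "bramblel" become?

Rule — keep every other character starting from the first (positions 1st, 3rd, 5th, ...), then swap the first and last characters.
For "bramblel", step one produces "babe"; step two turns that into "eabb".

eabb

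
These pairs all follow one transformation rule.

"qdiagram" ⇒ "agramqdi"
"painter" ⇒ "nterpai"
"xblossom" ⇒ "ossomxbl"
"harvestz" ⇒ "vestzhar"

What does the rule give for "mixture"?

turemix

Looking at the pairs, the operation is to move the first 3 characters to the end (rotate left by 3).
Applying that to "mixture" gives "turemix".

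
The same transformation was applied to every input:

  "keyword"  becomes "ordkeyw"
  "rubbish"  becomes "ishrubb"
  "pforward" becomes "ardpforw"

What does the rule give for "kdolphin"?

hinkdolp

Each output is the input with this applied: move the last 3 characters to the front (rotate right by 3).
On "kdolphin" that produces "hinkdolp".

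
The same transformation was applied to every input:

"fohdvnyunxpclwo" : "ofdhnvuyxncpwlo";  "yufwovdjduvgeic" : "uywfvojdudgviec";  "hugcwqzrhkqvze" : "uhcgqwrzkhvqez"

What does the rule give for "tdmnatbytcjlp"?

The transformation: swap each adjacent pair of characters (1↔2, 3↔4, ...).
Doing the same to "tdmnatbytcjlp": "dtnmtaybctljp".

dtnmtaybctljp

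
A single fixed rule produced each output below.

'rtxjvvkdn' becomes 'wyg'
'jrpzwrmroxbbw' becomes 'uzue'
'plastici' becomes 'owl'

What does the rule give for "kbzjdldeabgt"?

eghj

Each output is the input with this applied: shift every letter 3 places forward in the alphabet (wrapping around), then keep one character in every 3, starting at position 2 (positions 2nd, 5th, 8th, ...).
Doing the same to "kbzjdldeabgt": "eghj".
(Check on "jrpzwrmroxbbw": → "musczupuraeez" → "uzue" ✓)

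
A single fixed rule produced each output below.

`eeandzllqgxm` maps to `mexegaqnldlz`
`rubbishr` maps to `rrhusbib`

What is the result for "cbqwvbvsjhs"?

schbjqswvvb

Rule — take characters alternately from the front and the back (1st, last, 2nd, 2nd-last, ...), then swap each adjacent pair of characters (1↔2, 3↔4, ...).
Applying both steps to "cbqwvbvsjhs": "csbhqjwsvvb", then "schbjqswvvb".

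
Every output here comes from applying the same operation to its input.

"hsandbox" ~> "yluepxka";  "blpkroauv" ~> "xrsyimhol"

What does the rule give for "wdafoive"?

fsbtaxcl

Rule — shift every letter 3 places backward in the alphabet (wrapping around), then move the last 3 characters to the front (rotate right by 3).
For "wdafoive" the result is "fsbtaxcl".
(Check on "hsandbox": → "epxkaylu" → "yluepxka" ✓)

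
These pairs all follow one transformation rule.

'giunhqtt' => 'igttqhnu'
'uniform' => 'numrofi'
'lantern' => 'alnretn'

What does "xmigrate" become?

mxetargi

Looking at the pairs, the operation is to move the first 2 characters to the end (rotate left by 2), then reverse the string.
"xmigrate" → "igratexm" → "mxetargi".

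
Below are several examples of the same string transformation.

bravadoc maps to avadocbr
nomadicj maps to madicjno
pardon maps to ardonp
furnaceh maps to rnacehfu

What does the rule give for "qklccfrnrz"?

ccfrnrzqkl

Rule — swap the front and back halves of the string, then move the last 2 characters to the front (rotate right by 2).
"qklccfrnrz" → "frnrzqklcc" → "ccfrnrzqkl".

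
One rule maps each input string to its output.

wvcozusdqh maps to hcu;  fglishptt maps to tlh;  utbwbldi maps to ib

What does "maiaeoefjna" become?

Rule — move the last 3 characters to the front (rotate right by 3), then keep one character in every 3, starting at position 3 (positions 3rd, 6th, 9th, ...).
On "maiaeoefjna": the first step gives "jnamaiaeoef", and the second then gives "aio".

aio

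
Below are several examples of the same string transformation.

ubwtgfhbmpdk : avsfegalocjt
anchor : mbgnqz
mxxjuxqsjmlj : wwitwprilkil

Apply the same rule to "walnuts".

What's happening: move the first character to the end, then shift every letter 1 place backward in the alphabet (wrapping around).
Applying both steps to "walnuts": "alnutsw", then "zkmtsrv".

zkmtsrv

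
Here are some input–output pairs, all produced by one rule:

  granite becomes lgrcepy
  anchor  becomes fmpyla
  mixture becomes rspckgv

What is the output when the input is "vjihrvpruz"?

The rule is to move the first 3 characters to the end (rotate left by 3), then shift every letter 2 places backward in the alphabet (wrapping around).
On "vjihrvpruz": the first step gives "hrvpruzvji", and the second then gives "fptnpsxthg".

fptnpsxthg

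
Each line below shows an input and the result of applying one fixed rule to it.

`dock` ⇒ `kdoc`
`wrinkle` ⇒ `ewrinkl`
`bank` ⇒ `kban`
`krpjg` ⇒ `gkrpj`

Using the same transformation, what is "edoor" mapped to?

Rule — move the last character to the front.
Doing the same to "edoor": "redoo".

redoo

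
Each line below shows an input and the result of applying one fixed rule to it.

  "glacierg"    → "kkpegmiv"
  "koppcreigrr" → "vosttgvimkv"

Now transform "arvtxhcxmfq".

What's happening: move the last character to the front, then shift every letter 4 places forward in the alphabet (wrapping around).
Starting from "arvtxhcxmfq": after the first operation, "qarvtxhcxmf"; after the second, "uevzxblgbqj".

uevzxblgbqj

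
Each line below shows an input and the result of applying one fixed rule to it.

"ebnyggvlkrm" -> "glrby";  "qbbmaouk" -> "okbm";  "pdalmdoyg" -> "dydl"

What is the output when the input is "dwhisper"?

What's happening: keep every other character starting from the second (positions 2nd, 4th, 6th, ...), then move the first 2 characters to the end (rotate left by 2).
"dwhisper" → "wipr" → "prwi".

prwi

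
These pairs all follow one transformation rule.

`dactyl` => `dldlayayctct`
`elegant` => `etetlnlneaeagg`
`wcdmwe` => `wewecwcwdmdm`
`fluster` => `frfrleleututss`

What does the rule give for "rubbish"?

The transformation: double every character, then take characters alternately from the front and the back (1st, last, 2nd, 2nd-last, ...).
For "rubbish", step one produces "rruubbbbiisshh"; step two turns that into "rhrhususbibibb".

rhrhususbibibb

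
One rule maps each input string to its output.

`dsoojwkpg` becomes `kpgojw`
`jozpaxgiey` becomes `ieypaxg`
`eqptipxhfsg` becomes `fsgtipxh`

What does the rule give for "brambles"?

lesmb

Looking at the pairs, the operation is to delete the first 3 characters, then move the last 3 characters to the front (rotate right by 3).
Starting from "brambles": after the first operation, "mbles"; after the second, "lesmb".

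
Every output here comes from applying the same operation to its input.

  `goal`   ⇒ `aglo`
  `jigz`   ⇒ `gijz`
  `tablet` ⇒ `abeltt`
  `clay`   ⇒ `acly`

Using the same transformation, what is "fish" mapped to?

fhis

What's happening: sort the characters into alphabetical order.
So "fish" becomes "fhis".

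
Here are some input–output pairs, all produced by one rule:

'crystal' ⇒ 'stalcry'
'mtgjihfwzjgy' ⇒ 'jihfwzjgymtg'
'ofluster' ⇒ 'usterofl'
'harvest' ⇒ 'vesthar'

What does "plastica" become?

Each output is the input with this applied: move the first 3 characters to the end (rotate left by 3).
For "plastica" the result is "sticapla".

sticapla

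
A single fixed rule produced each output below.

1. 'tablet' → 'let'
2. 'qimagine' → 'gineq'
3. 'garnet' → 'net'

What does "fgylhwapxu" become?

wapxufg

Rule — swap the front and back halves of the string, then delete the last 3 characters.
Applying both steps to "fgylhwapxu": "wapxufgylh", then "wapxufg".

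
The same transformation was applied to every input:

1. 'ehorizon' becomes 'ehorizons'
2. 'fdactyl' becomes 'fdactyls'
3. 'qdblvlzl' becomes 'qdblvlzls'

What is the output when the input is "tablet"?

What's happening: append "s".
For "tablet" the result is "tablets".

tablets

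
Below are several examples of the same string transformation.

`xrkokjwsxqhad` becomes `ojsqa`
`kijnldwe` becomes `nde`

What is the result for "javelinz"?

Looking at the pairs, the operation is to delete the first 2 characters, then keep every other character starting from the second (positions 2nd, 4th, 6th, ...).
Starting from "javelinz": after the first operation, "velinz"; after the second, "eiz".

eiz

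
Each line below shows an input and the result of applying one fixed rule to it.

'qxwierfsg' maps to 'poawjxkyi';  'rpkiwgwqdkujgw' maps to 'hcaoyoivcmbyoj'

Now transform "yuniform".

The pattern: move the first character to the end, then shift every letter 8 places backward in the alphabet (wrapping around).
For "yuniform", step one produces "uniformy"; step two turns that into "mfaxgjeq".

mfaxgjeq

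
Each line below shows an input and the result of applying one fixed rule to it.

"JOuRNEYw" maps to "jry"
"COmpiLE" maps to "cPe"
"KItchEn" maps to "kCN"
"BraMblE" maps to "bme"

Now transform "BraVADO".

In each case the input is transformed by: flip the case of every letter, then keep one character in every 3, starting at position 1 (positions 1st, 4th, 7th, ...).
On "BraVADO": the first step gives "bRAvado", and the second then gives "bvo".

bvo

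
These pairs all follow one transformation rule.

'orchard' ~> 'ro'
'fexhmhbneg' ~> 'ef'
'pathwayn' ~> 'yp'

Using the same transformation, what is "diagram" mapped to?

The pattern: swap the first and last characters, then keep only the last 2 characters.
Applying both steps to "diagram": "miagrad", then "ad".

ad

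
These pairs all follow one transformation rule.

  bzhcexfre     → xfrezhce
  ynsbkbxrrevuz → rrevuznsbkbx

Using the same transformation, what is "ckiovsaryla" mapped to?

Looking at the pairs, the operation is to delete the first character, then swap the front and back halves of the string.
On "ckiovsaryla": the first step gives "kiovsaryla", and the second then gives "arylakiovs".

arylakiovs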